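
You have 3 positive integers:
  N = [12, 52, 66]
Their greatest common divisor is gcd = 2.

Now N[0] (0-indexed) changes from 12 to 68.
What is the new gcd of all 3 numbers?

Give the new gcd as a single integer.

Answer: 2

Derivation:
Numbers: [12, 52, 66], gcd = 2
Change: index 0, 12 -> 68
gcd of the OTHER numbers (without index 0): gcd([52, 66]) = 2
New gcd = gcd(g_others, new_val) = gcd(2, 68) = 2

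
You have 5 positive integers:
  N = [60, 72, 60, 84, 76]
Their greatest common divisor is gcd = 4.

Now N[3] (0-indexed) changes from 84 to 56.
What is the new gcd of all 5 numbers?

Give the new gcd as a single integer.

Answer: 4

Derivation:
Numbers: [60, 72, 60, 84, 76], gcd = 4
Change: index 3, 84 -> 56
gcd of the OTHER numbers (without index 3): gcd([60, 72, 60, 76]) = 4
New gcd = gcd(g_others, new_val) = gcd(4, 56) = 4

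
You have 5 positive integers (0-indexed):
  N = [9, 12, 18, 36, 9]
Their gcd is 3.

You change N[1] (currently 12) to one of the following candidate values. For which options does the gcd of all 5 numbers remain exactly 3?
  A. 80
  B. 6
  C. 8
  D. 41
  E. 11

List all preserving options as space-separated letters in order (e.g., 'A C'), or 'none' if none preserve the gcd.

Answer: B

Derivation:
Old gcd = 3; gcd of others (without N[1]) = 9
New gcd for candidate v: gcd(9, v). Preserves old gcd iff gcd(9, v) = 3.
  Option A: v=80, gcd(9,80)=1 -> changes
  Option B: v=6, gcd(9,6)=3 -> preserves
  Option C: v=8, gcd(9,8)=1 -> changes
  Option D: v=41, gcd(9,41)=1 -> changes
  Option E: v=11, gcd(9,11)=1 -> changes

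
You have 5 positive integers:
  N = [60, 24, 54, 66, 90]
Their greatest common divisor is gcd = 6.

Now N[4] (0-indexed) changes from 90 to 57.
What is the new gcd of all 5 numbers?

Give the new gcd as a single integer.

Numbers: [60, 24, 54, 66, 90], gcd = 6
Change: index 4, 90 -> 57
gcd of the OTHER numbers (without index 4): gcd([60, 24, 54, 66]) = 6
New gcd = gcd(g_others, new_val) = gcd(6, 57) = 3

Answer: 3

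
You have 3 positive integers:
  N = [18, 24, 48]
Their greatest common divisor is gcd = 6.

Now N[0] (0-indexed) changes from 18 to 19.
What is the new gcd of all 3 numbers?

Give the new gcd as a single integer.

Numbers: [18, 24, 48], gcd = 6
Change: index 0, 18 -> 19
gcd of the OTHER numbers (without index 0): gcd([24, 48]) = 24
New gcd = gcd(g_others, new_val) = gcd(24, 19) = 1

Answer: 1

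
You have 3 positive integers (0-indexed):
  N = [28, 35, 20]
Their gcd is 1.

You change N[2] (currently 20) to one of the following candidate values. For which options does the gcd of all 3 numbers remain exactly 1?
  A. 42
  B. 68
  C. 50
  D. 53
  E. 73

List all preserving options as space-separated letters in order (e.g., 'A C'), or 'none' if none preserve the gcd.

Answer: B C D E

Derivation:
Old gcd = 1; gcd of others (without N[2]) = 7
New gcd for candidate v: gcd(7, v). Preserves old gcd iff gcd(7, v) = 1.
  Option A: v=42, gcd(7,42)=7 -> changes
  Option B: v=68, gcd(7,68)=1 -> preserves
  Option C: v=50, gcd(7,50)=1 -> preserves
  Option D: v=53, gcd(7,53)=1 -> preserves
  Option E: v=73, gcd(7,73)=1 -> preserves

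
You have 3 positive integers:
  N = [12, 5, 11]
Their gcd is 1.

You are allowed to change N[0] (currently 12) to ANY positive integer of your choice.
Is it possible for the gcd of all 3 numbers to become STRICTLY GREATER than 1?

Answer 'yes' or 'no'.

Current gcd = 1
gcd of all OTHER numbers (without N[0]=12): gcd([5, 11]) = 1
The new gcd after any change is gcd(1, new_value).
This can be at most 1.
Since 1 = old gcd 1, the gcd can only stay the same or decrease.

Answer: no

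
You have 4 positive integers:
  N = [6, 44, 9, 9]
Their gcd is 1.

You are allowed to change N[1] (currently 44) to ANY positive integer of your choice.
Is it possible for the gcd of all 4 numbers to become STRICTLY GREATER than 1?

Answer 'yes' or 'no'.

Answer: yes

Derivation:
Current gcd = 1
gcd of all OTHER numbers (without N[1]=44): gcd([6, 9, 9]) = 3
The new gcd after any change is gcd(3, new_value).
This can be at most 3.
Since 3 > old gcd 1, the gcd CAN increase (e.g., set N[1] = 3).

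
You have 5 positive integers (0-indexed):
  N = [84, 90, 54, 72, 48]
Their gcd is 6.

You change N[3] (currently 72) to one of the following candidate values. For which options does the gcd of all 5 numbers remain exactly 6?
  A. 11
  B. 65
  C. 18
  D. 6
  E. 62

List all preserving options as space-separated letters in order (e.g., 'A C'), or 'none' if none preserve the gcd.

Old gcd = 6; gcd of others (without N[3]) = 6
New gcd for candidate v: gcd(6, v). Preserves old gcd iff gcd(6, v) = 6.
  Option A: v=11, gcd(6,11)=1 -> changes
  Option B: v=65, gcd(6,65)=1 -> changes
  Option C: v=18, gcd(6,18)=6 -> preserves
  Option D: v=6, gcd(6,6)=6 -> preserves
  Option E: v=62, gcd(6,62)=2 -> changes

Answer: C D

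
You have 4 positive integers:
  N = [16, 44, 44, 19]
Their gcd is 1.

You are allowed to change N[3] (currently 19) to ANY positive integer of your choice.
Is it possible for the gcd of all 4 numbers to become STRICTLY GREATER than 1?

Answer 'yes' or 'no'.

Current gcd = 1
gcd of all OTHER numbers (without N[3]=19): gcd([16, 44, 44]) = 4
The new gcd after any change is gcd(4, new_value).
This can be at most 4.
Since 4 > old gcd 1, the gcd CAN increase (e.g., set N[3] = 4).

Answer: yes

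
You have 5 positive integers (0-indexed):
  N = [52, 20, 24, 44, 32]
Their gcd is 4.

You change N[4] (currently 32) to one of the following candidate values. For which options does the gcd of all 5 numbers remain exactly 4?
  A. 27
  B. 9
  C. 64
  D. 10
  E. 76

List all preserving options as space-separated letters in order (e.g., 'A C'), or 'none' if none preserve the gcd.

Old gcd = 4; gcd of others (without N[4]) = 4
New gcd for candidate v: gcd(4, v). Preserves old gcd iff gcd(4, v) = 4.
  Option A: v=27, gcd(4,27)=1 -> changes
  Option B: v=9, gcd(4,9)=1 -> changes
  Option C: v=64, gcd(4,64)=4 -> preserves
  Option D: v=10, gcd(4,10)=2 -> changes
  Option E: v=76, gcd(4,76)=4 -> preserves

Answer: C E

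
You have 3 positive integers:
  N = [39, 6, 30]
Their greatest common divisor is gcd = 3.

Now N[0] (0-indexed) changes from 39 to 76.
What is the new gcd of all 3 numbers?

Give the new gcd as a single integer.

Answer: 2

Derivation:
Numbers: [39, 6, 30], gcd = 3
Change: index 0, 39 -> 76
gcd of the OTHER numbers (without index 0): gcd([6, 30]) = 6
New gcd = gcd(g_others, new_val) = gcd(6, 76) = 2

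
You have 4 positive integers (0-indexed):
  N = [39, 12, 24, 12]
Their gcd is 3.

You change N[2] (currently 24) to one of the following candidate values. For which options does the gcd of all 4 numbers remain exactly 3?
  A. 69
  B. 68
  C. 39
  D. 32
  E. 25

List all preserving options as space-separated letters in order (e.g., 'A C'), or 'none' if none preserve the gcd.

Old gcd = 3; gcd of others (without N[2]) = 3
New gcd for candidate v: gcd(3, v). Preserves old gcd iff gcd(3, v) = 3.
  Option A: v=69, gcd(3,69)=3 -> preserves
  Option B: v=68, gcd(3,68)=1 -> changes
  Option C: v=39, gcd(3,39)=3 -> preserves
  Option D: v=32, gcd(3,32)=1 -> changes
  Option E: v=25, gcd(3,25)=1 -> changes

Answer: A C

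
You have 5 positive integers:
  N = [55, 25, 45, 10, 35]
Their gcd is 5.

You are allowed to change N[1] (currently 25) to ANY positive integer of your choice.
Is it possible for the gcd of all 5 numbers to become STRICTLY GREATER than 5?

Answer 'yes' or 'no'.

Current gcd = 5
gcd of all OTHER numbers (without N[1]=25): gcd([55, 45, 10, 35]) = 5
The new gcd after any change is gcd(5, new_value).
This can be at most 5.
Since 5 = old gcd 5, the gcd can only stay the same or decrease.

Answer: no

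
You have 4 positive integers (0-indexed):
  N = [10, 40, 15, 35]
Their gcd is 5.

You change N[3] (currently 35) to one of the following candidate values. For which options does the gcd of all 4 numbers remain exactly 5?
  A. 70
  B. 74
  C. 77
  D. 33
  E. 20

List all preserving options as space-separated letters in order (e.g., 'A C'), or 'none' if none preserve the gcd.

Old gcd = 5; gcd of others (without N[3]) = 5
New gcd for candidate v: gcd(5, v). Preserves old gcd iff gcd(5, v) = 5.
  Option A: v=70, gcd(5,70)=5 -> preserves
  Option B: v=74, gcd(5,74)=1 -> changes
  Option C: v=77, gcd(5,77)=1 -> changes
  Option D: v=33, gcd(5,33)=1 -> changes
  Option E: v=20, gcd(5,20)=5 -> preserves

Answer: A E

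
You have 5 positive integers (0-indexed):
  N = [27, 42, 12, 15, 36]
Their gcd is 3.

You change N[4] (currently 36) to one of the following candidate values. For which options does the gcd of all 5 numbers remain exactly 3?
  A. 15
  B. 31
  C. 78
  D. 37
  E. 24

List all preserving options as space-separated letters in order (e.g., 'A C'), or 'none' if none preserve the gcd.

Old gcd = 3; gcd of others (without N[4]) = 3
New gcd for candidate v: gcd(3, v). Preserves old gcd iff gcd(3, v) = 3.
  Option A: v=15, gcd(3,15)=3 -> preserves
  Option B: v=31, gcd(3,31)=1 -> changes
  Option C: v=78, gcd(3,78)=3 -> preserves
  Option D: v=37, gcd(3,37)=1 -> changes
  Option E: v=24, gcd(3,24)=3 -> preserves

Answer: A C E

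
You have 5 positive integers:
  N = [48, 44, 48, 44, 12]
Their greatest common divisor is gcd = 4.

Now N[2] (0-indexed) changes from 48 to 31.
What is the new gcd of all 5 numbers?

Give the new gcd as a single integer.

Answer: 1

Derivation:
Numbers: [48, 44, 48, 44, 12], gcd = 4
Change: index 2, 48 -> 31
gcd of the OTHER numbers (without index 2): gcd([48, 44, 44, 12]) = 4
New gcd = gcd(g_others, new_val) = gcd(4, 31) = 1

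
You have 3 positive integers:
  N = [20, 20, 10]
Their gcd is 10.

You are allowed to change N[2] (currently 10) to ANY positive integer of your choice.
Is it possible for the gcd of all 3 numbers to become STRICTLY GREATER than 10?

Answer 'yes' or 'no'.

Current gcd = 10
gcd of all OTHER numbers (without N[2]=10): gcd([20, 20]) = 20
The new gcd after any change is gcd(20, new_value).
This can be at most 20.
Since 20 > old gcd 10, the gcd CAN increase (e.g., set N[2] = 20).

Answer: yes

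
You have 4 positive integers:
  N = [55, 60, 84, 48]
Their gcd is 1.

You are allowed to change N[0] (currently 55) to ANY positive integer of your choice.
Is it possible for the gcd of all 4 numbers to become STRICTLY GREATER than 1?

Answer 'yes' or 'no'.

Current gcd = 1
gcd of all OTHER numbers (without N[0]=55): gcd([60, 84, 48]) = 12
The new gcd after any change is gcd(12, new_value).
This can be at most 12.
Since 12 > old gcd 1, the gcd CAN increase (e.g., set N[0] = 12).

Answer: yes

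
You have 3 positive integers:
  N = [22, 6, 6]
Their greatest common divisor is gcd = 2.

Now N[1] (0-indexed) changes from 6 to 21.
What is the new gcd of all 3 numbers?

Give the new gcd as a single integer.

Answer: 1

Derivation:
Numbers: [22, 6, 6], gcd = 2
Change: index 1, 6 -> 21
gcd of the OTHER numbers (without index 1): gcd([22, 6]) = 2
New gcd = gcd(g_others, new_val) = gcd(2, 21) = 1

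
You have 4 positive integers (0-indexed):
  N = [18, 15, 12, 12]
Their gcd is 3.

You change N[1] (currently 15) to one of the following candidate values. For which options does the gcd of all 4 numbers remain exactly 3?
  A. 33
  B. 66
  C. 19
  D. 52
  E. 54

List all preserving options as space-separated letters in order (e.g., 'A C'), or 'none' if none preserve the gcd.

Answer: A

Derivation:
Old gcd = 3; gcd of others (without N[1]) = 6
New gcd for candidate v: gcd(6, v). Preserves old gcd iff gcd(6, v) = 3.
  Option A: v=33, gcd(6,33)=3 -> preserves
  Option B: v=66, gcd(6,66)=6 -> changes
  Option C: v=19, gcd(6,19)=1 -> changes
  Option D: v=52, gcd(6,52)=2 -> changes
  Option E: v=54, gcd(6,54)=6 -> changes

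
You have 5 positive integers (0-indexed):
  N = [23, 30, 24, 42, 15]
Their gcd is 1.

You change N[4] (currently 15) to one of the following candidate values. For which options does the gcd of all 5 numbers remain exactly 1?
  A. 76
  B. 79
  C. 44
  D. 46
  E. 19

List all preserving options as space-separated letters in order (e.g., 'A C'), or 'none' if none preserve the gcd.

Old gcd = 1; gcd of others (without N[4]) = 1
New gcd for candidate v: gcd(1, v). Preserves old gcd iff gcd(1, v) = 1.
  Option A: v=76, gcd(1,76)=1 -> preserves
  Option B: v=79, gcd(1,79)=1 -> preserves
  Option C: v=44, gcd(1,44)=1 -> preserves
  Option D: v=46, gcd(1,46)=1 -> preserves
  Option E: v=19, gcd(1,19)=1 -> preserves

Answer: A B C D E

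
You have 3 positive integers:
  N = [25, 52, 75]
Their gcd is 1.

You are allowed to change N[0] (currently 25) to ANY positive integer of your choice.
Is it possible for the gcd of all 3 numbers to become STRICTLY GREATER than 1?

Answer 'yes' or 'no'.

Answer: no

Derivation:
Current gcd = 1
gcd of all OTHER numbers (without N[0]=25): gcd([52, 75]) = 1
The new gcd after any change is gcd(1, new_value).
This can be at most 1.
Since 1 = old gcd 1, the gcd can only stay the same or decrease.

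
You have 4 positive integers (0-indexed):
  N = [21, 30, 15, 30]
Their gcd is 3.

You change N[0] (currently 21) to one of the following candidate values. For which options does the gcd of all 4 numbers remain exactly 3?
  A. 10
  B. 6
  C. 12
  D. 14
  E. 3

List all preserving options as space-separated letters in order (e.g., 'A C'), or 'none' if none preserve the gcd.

Answer: B C E

Derivation:
Old gcd = 3; gcd of others (without N[0]) = 15
New gcd for candidate v: gcd(15, v). Preserves old gcd iff gcd(15, v) = 3.
  Option A: v=10, gcd(15,10)=5 -> changes
  Option B: v=6, gcd(15,6)=3 -> preserves
  Option C: v=12, gcd(15,12)=3 -> preserves
  Option D: v=14, gcd(15,14)=1 -> changes
  Option E: v=3, gcd(15,3)=3 -> preserves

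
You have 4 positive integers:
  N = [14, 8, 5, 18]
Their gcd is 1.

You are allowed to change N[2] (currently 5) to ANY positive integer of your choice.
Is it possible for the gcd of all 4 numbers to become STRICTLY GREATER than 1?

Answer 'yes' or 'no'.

Current gcd = 1
gcd of all OTHER numbers (without N[2]=5): gcd([14, 8, 18]) = 2
The new gcd after any change is gcd(2, new_value).
This can be at most 2.
Since 2 > old gcd 1, the gcd CAN increase (e.g., set N[2] = 2).

Answer: yes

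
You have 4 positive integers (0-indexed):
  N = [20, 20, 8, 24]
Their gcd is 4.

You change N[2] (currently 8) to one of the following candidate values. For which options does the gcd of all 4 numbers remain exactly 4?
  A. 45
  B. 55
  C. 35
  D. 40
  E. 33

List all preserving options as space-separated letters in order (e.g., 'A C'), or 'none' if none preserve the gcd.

Old gcd = 4; gcd of others (without N[2]) = 4
New gcd for candidate v: gcd(4, v). Preserves old gcd iff gcd(4, v) = 4.
  Option A: v=45, gcd(4,45)=1 -> changes
  Option B: v=55, gcd(4,55)=1 -> changes
  Option C: v=35, gcd(4,35)=1 -> changes
  Option D: v=40, gcd(4,40)=4 -> preserves
  Option E: v=33, gcd(4,33)=1 -> changes

Answer: D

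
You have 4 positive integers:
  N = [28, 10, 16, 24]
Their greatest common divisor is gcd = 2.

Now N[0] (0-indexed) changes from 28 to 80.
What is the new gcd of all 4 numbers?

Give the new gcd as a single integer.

Numbers: [28, 10, 16, 24], gcd = 2
Change: index 0, 28 -> 80
gcd of the OTHER numbers (without index 0): gcd([10, 16, 24]) = 2
New gcd = gcd(g_others, new_val) = gcd(2, 80) = 2

Answer: 2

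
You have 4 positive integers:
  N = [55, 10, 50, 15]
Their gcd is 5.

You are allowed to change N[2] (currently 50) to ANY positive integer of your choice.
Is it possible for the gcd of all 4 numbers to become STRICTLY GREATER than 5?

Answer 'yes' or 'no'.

Answer: no

Derivation:
Current gcd = 5
gcd of all OTHER numbers (without N[2]=50): gcd([55, 10, 15]) = 5
The new gcd after any change is gcd(5, new_value).
This can be at most 5.
Since 5 = old gcd 5, the gcd can only stay the same or decrease.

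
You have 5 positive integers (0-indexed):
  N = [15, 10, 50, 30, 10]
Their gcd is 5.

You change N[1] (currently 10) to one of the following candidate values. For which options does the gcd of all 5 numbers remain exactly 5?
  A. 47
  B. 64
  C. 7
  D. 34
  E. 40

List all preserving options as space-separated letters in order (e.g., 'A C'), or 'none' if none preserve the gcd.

Answer: E

Derivation:
Old gcd = 5; gcd of others (without N[1]) = 5
New gcd for candidate v: gcd(5, v). Preserves old gcd iff gcd(5, v) = 5.
  Option A: v=47, gcd(5,47)=1 -> changes
  Option B: v=64, gcd(5,64)=1 -> changes
  Option C: v=7, gcd(5,7)=1 -> changes
  Option D: v=34, gcd(5,34)=1 -> changes
  Option E: v=40, gcd(5,40)=5 -> preserves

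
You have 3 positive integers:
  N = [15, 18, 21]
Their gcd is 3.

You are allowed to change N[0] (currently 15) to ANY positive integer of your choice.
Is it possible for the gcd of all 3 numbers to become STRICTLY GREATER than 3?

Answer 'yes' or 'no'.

Current gcd = 3
gcd of all OTHER numbers (without N[0]=15): gcd([18, 21]) = 3
The new gcd after any change is gcd(3, new_value).
This can be at most 3.
Since 3 = old gcd 3, the gcd can only stay the same or decrease.

Answer: no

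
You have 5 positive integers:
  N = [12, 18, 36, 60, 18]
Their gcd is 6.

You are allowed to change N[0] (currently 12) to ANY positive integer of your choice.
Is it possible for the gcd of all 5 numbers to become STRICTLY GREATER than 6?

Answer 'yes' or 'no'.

Current gcd = 6
gcd of all OTHER numbers (without N[0]=12): gcd([18, 36, 60, 18]) = 6
The new gcd after any change is gcd(6, new_value).
This can be at most 6.
Since 6 = old gcd 6, the gcd can only stay the same or decrease.

Answer: no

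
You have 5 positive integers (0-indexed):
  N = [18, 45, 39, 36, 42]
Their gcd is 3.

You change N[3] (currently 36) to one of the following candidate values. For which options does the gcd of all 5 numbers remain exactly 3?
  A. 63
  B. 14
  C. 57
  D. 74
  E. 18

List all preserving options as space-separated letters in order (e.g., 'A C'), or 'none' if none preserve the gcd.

Old gcd = 3; gcd of others (without N[3]) = 3
New gcd for candidate v: gcd(3, v). Preserves old gcd iff gcd(3, v) = 3.
  Option A: v=63, gcd(3,63)=3 -> preserves
  Option B: v=14, gcd(3,14)=1 -> changes
  Option C: v=57, gcd(3,57)=3 -> preserves
  Option D: v=74, gcd(3,74)=1 -> changes
  Option E: v=18, gcd(3,18)=3 -> preserves

Answer: A C E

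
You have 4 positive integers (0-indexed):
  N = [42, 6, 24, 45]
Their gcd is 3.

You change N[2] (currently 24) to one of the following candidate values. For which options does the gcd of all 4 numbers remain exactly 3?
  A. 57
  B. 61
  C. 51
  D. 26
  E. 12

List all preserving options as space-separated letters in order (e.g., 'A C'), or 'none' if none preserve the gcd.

Old gcd = 3; gcd of others (without N[2]) = 3
New gcd for candidate v: gcd(3, v). Preserves old gcd iff gcd(3, v) = 3.
  Option A: v=57, gcd(3,57)=3 -> preserves
  Option B: v=61, gcd(3,61)=1 -> changes
  Option C: v=51, gcd(3,51)=3 -> preserves
  Option D: v=26, gcd(3,26)=1 -> changes
  Option E: v=12, gcd(3,12)=3 -> preserves

Answer: A C E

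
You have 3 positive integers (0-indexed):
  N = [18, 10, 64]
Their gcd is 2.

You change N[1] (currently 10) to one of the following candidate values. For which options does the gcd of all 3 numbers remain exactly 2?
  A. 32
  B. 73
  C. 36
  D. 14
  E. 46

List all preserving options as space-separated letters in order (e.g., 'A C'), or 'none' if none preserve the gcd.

Answer: A C D E

Derivation:
Old gcd = 2; gcd of others (without N[1]) = 2
New gcd for candidate v: gcd(2, v). Preserves old gcd iff gcd(2, v) = 2.
  Option A: v=32, gcd(2,32)=2 -> preserves
  Option B: v=73, gcd(2,73)=1 -> changes
  Option C: v=36, gcd(2,36)=2 -> preserves
  Option D: v=14, gcd(2,14)=2 -> preserves
  Option E: v=46, gcd(2,46)=2 -> preserves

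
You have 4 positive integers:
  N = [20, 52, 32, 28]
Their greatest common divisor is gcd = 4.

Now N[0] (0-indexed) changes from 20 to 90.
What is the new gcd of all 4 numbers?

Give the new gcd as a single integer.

Answer: 2

Derivation:
Numbers: [20, 52, 32, 28], gcd = 4
Change: index 0, 20 -> 90
gcd of the OTHER numbers (without index 0): gcd([52, 32, 28]) = 4
New gcd = gcd(g_others, new_val) = gcd(4, 90) = 2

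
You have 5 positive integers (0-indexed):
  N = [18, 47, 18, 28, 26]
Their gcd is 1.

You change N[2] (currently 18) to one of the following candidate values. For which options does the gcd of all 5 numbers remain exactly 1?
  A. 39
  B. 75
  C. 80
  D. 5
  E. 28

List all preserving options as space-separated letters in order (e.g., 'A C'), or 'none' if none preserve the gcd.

Old gcd = 1; gcd of others (without N[2]) = 1
New gcd for candidate v: gcd(1, v). Preserves old gcd iff gcd(1, v) = 1.
  Option A: v=39, gcd(1,39)=1 -> preserves
  Option B: v=75, gcd(1,75)=1 -> preserves
  Option C: v=80, gcd(1,80)=1 -> preserves
  Option D: v=5, gcd(1,5)=1 -> preserves
  Option E: v=28, gcd(1,28)=1 -> preserves

Answer: A B C D E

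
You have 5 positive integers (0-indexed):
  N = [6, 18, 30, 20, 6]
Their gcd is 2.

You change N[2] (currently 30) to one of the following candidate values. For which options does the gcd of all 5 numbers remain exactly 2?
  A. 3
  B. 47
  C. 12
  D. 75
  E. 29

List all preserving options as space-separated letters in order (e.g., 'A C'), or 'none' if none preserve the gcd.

Answer: C

Derivation:
Old gcd = 2; gcd of others (without N[2]) = 2
New gcd for candidate v: gcd(2, v). Preserves old gcd iff gcd(2, v) = 2.
  Option A: v=3, gcd(2,3)=1 -> changes
  Option B: v=47, gcd(2,47)=1 -> changes
  Option C: v=12, gcd(2,12)=2 -> preserves
  Option D: v=75, gcd(2,75)=1 -> changes
  Option E: v=29, gcd(2,29)=1 -> changes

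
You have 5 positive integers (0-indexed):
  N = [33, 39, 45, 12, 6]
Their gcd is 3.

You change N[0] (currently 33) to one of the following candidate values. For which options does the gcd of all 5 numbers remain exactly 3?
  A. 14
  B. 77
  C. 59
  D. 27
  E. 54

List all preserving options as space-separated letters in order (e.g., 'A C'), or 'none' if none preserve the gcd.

Answer: D E

Derivation:
Old gcd = 3; gcd of others (without N[0]) = 3
New gcd for candidate v: gcd(3, v). Preserves old gcd iff gcd(3, v) = 3.
  Option A: v=14, gcd(3,14)=1 -> changes
  Option B: v=77, gcd(3,77)=1 -> changes
  Option C: v=59, gcd(3,59)=1 -> changes
  Option D: v=27, gcd(3,27)=3 -> preserves
  Option E: v=54, gcd(3,54)=3 -> preserves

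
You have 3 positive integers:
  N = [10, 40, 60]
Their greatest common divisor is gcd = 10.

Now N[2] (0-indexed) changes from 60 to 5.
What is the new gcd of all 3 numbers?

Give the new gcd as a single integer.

Answer: 5

Derivation:
Numbers: [10, 40, 60], gcd = 10
Change: index 2, 60 -> 5
gcd of the OTHER numbers (without index 2): gcd([10, 40]) = 10
New gcd = gcd(g_others, new_val) = gcd(10, 5) = 5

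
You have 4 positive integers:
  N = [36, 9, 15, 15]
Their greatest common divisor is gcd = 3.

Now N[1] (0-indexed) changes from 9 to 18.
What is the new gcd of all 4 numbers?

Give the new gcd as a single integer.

Numbers: [36, 9, 15, 15], gcd = 3
Change: index 1, 9 -> 18
gcd of the OTHER numbers (without index 1): gcd([36, 15, 15]) = 3
New gcd = gcd(g_others, new_val) = gcd(3, 18) = 3

Answer: 3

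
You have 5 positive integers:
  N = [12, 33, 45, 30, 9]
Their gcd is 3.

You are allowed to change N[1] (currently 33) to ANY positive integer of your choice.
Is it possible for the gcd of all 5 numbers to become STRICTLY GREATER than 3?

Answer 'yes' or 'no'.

Current gcd = 3
gcd of all OTHER numbers (without N[1]=33): gcd([12, 45, 30, 9]) = 3
The new gcd after any change is gcd(3, new_value).
This can be at most 3.
Since 3 = old gcd 3, the gcd can only stay the same or decrease.

Answer: no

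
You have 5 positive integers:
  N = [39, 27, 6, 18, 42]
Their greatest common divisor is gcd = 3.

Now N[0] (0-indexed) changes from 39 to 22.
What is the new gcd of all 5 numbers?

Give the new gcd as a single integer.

Answer: 1

Derivation:
Numbers: [39, 27, 6, 18, 42], gcd = 3
Change: index 0, 39 -> 22
gcd of the OTHER numbers (without index 0): gcd([27, 6, 18, 42]) = 3
New gcd = gcd(g_others, new_val) = gcd(3, 22) = 1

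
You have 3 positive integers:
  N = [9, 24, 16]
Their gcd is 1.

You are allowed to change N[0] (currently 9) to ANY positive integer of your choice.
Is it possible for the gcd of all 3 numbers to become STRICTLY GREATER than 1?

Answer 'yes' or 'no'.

Current gcd = 1
gcd of all OTHER numbers (without N[0]=9): gcd([24, 16]) = 8
The new gcd after any change is gcd(8, new_value).
This can be at most 8.
Since 8 > old gcd 1, the gcd CAN increase (e.g., set N[0] = 8).

Answer: yes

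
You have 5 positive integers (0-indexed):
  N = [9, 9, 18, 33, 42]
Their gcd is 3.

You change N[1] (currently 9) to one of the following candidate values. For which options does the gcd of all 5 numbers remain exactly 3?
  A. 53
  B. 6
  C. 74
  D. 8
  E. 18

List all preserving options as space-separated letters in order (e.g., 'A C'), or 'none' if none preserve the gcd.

Answer: B E

Derivation:
Old gcd = 3; gcd of others (without N[1]) = 3
New gcd for candidate v: gcd(3, v). Preserves old gcd iff gcd(3, v) = 3.
  Option A: v=53, gcd(3,53)=1 -> changes
  Option B: v=6, gcd(3,6)=3 -> preserves
  Option C: v=74, gcd(3,74)=1 -> changes
  Option D: v=8, gcd(3,8)=1 -> changes
  Option E: v=18, gcd(3,18)=3 -> preserves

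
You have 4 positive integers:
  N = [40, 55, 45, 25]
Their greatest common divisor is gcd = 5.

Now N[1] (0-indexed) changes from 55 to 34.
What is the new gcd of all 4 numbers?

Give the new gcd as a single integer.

Answer: 1

Derivation:
Numbers: [40, 55, 45, 25], gcd = 5
Change: index 1, 55 -> 34
gcd of the OTHER numbers (without index 1): gcd([40, 45, 25]) = 5
New gcd = gcd(g_others, new_val) = gcd(5, 34) = 1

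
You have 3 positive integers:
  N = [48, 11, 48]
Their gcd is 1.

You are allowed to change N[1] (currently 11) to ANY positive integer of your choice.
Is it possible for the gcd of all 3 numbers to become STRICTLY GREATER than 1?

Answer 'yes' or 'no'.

Current gcd = 1
gcd of all OTHER numbers (without N[1]=11): gcd([48, 48]) = 48
The new gcd after any change is gcd(48, new_value).
This can be at most 48.
Since 48 > old gcd 1, the gcd CAN increase (e.g., set N[1] = 48).

Answer: yes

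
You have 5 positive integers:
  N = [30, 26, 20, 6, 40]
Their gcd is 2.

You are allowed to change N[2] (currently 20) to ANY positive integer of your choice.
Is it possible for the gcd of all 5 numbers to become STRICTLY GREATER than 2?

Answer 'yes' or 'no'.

Current gcd = 2
gcd of all OTHER numbers (without N[2]=20): gcd([30, 26, 6, 40]) = 2
The new gcd after any change is gcd(2, new_value).
This can be at most 2.
Since 2 = old gcd 2, the gcd can only stay the same or decrease.

Answer: no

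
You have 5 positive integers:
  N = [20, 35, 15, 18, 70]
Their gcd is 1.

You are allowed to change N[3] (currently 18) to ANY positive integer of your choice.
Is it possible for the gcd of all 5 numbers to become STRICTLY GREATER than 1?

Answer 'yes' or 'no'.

Answer: yes

Derivation:
Current gcd = 1
gcd of all OTHER numbers (without N[3]=18): gcd([20, 35, 15, 70]) = 5
The new gcd after any change is gcd(5, new_value).
This can be at most 5.
Since 5 > old gcd 1, the gcd CAN increase (e.g., set N[3] = 5).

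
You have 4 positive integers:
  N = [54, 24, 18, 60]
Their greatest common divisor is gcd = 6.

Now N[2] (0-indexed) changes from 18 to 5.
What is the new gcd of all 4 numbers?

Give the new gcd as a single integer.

Numbers: [54, 24, 18, 60], gcd = 6
Change: index 2, 18 -> 5
gcd of the OTHER numbers (without index 2): gcd([54, 24, 60]) = 6
New gcd = gcd(g_others, new_val) = gcd(6, 5) = 1

Answer: 1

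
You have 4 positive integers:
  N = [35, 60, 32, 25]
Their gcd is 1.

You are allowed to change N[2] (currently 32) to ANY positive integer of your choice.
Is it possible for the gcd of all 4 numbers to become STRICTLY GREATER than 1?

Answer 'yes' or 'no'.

Answer: yes

Derivation:
Current gcd = 1
gcd of all OTHER numbers (without N[2]=32): gcd([35, 60, 25]) = 5
The new gcd after any change is gcd(5, new_value).
This can be at most 5.
Since 5 > old gcd 1, the gcd CAN increase (e.g., set N[2] = 5).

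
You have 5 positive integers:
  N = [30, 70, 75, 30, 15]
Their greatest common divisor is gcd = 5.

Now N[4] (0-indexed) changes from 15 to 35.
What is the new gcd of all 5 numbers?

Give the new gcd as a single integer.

Numbers: [30, 70, 75, 30, 15], gcd = 5
Change: index 4, 15 -> 35
gcd of the OTHER numbers (without index 4): gcd([30, 70, 75, 30]) = 5
New gcd = gcd(g_others, new_val) = gcd(5, 35) = 5

Answer: 5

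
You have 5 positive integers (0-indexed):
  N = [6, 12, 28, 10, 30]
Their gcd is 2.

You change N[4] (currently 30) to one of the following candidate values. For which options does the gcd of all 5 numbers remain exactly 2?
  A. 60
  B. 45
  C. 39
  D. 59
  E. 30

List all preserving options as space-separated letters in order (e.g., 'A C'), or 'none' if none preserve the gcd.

Old gcd = 2; gcd of others (without N[4]) = 2
New gcd for candidate v: gcd(2, v). Preserves old gcd iff gcd(2, v) = 2.
  Option A: v=60, gcd(2,60)=2 -> preserves
  Option B: v=45, gcd(2,45)=1 -> changes
  Option C: v=39, gcd(2,39)=1 -> changes
  Option D: v=59, gcd(2,59)=1 -> changes
  Option E: v=30, gcd(2,30)=2 -> preserves

Answer: A E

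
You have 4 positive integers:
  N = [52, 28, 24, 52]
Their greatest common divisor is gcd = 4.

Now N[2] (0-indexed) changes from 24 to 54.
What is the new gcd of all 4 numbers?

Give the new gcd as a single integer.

Answer: 2

Derivation:
Numbers: [52, 28, 24, 52], gcd = 4
Change: index 2, 24 -> 54
gcd of the OTHER numbers (without index 2): gcd([52, 28, 52]) = 4
New gcd = gcd(g_others, new_val) = gcd(4, 54) = 2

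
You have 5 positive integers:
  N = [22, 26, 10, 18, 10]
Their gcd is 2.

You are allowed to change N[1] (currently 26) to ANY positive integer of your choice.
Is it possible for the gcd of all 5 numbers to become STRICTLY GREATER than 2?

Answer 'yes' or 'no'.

Current gcd = 2
gcd of all OTHER numbers (without N[1]=26): gcd([22, 10, 18, 10]) = 2
The new gcd after any change is gcd(2, new_value).
This can be at most 2.
Since 2 = old gcd 2, the gcd can only stay the same or decrease.

Answer: no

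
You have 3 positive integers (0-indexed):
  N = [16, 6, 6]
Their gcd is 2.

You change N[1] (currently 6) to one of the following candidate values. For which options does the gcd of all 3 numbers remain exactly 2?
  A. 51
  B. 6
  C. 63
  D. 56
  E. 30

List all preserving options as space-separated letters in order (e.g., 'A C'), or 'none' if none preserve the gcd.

Answer: B D E

Derivation:
Old gcd = 2; gcd of others (without N[1]) = 2
New gcd for candidate v: gcd(2, v). Preserves old gcd iff gcd(2, v) = 2.
  Option A: v=51, gcd(2,51)=1 -> changes
  Option B: v=6, gcd(2,6)=2 -> preserves
  Option C: v=63, gcd(2,63)=1 -> changes
  Option D: v=56, gcd(2,56)=2 -> preserves
  Option E: v=30, gcd(2,30)=2 -> preserves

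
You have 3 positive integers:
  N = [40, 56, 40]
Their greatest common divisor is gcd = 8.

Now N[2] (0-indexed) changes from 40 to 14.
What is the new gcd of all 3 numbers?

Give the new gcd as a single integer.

Answer: 2

Derivation:
Numbers: [40, 56, 40], gcd = 8
Change: index 2, 40 -> 14
gcd of the OTHER numbers (without index 2): gcd([40, 56]) = 8
New gcd = gcd(g_others, new_val) = gcd(8, 14) = 2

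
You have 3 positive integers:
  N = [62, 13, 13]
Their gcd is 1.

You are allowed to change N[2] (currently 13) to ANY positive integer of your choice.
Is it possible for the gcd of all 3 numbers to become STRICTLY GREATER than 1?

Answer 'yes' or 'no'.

Current gcd = 1
gcd of all OTHER numbers (without N[2]=13): gcd([62, 13]) = 1
The new gcd after any change is gcd(1, new_value).
This can be at most 1.
Since 1 = old gcd 1, the gcd can only stay the same or decrease.

Answer: no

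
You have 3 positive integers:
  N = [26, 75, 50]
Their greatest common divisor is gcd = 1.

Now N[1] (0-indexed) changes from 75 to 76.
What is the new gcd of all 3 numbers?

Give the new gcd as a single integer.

Answer: 2

Derivation:
Numbers: [26, 75, 50], gcd = 1
Change: index 1, 75 -> 76
gcd of the OTHER numbers (without index 1): gcd([26, 50]) = 2
New gcd = gcd(g_others, new_val) = gcd(2, 76) = 2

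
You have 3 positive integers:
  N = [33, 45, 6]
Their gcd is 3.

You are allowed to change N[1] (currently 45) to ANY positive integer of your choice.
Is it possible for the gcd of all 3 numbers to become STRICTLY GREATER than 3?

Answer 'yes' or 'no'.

Answer: no

Derivation:
Current gcd = 3
gcd of all OTHER numbers (without N[1]=45): gcd([33, 6]) = 3
The new gcd after any change is gcd(3, new_value).
This can be at most 3.
Since 3 = old gcd 3, the gcd can only stay the same or decrease.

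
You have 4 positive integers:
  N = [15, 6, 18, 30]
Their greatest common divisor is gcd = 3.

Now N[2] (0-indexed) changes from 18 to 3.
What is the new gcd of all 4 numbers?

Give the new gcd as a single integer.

Answer: 3

Derivation:
Numbers: [15, 6, 18, 30], gcd = 3
Change: index 2, 18 -> 3
gcd of the OTHER numbers (without index 2): gcd([15, 6, 30]) = 3
New gcd = gcd(g_others, new_val) = gcd(3, 3) = 3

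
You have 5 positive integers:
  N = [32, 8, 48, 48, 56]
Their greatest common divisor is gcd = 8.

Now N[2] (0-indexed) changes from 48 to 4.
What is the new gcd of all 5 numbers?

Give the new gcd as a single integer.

Numbers: [32, 8, 48, 48, 56], gcd = 8
Change: index 2, 48 -> 4
gcd of the OTHER numbers (without index 2): gcd([32, 8, 48, 56]) = 8
New gcd = gcd(g_others, new_val) = gcd(8, 4) = 4

Answer: 4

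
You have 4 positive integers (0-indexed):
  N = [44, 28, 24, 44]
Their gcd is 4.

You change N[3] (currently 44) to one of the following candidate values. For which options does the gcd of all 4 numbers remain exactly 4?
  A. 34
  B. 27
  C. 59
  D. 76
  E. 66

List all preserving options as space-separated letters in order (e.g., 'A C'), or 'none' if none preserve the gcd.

Answer: D

Derivation:
Old gcd = 4; gcd of others (without N[3]) = 4
New gcd for candidate v: gcd(4, v). Preserves old gcd iff gcd(4, v) = 4.
  Option A: v=34, gcd(4,34)=2 -> changes
  Option B: v=27, gcd(4,27)=1 -> changes
  Option C: v=59, gcd(4,59)=1 -> changes
  Option D: v=76, gcd(4,76)=4 -> preserves
  Option E: v=66, gcd(4,66)=2 -> changes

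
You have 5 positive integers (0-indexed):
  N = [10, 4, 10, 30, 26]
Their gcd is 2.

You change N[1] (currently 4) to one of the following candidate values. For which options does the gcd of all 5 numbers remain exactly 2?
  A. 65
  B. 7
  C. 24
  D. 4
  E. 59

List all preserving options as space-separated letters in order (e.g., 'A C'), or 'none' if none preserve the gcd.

Answer: C D

Derivation:
Old gcd = 2; gcd of others (without N[1]) = 2
New gcd for candidate v: gcd(2, v). Preserves old gcd iff gcd(2, v) = 2.
  Option A: v=65, gcd(2,65)=1 -> changes
  Option B: v=7, gcd(2,7)=1 -> changes
  Option C: v=24, gcd(2,24)=2 -> preserves
  Option D: v=4, gcd(2,4)=2 -> preserves
  Option E: v=59, gcd(2,59)=1 -> changes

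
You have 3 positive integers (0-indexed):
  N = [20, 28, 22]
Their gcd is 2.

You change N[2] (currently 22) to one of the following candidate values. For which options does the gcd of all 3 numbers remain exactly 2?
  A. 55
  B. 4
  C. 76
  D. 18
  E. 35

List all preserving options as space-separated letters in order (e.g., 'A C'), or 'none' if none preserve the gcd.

Old gcd = 2; gcd of others (without N[2]) = 4
New gcd for candidate v: gcd(4, v). Preserves old gcd iff gcd(4, v) = 2.
  Option A: v=55, gcd(4,55)=1 -> changes
  Option B: v=4, gcd(4,4)=4 -> changes
  Option C: v=76, gcd(4,76)=4 -> changes
  Option D: v=18, gcd(4,18)=2 -> preserves
  Option E: v=35, gcd(4,35)=1 -> changes

Answer: D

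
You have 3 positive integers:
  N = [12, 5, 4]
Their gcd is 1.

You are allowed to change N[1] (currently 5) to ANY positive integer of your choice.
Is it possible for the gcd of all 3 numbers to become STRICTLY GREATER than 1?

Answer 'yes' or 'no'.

Answer: yes

Derivation:
Current gcd = 1
gcd of all OTHER numbers (without N[1]=5): gcd([12, 4]) = 4
The new gcd after any change is gcd(4, new_value).
This can be at most 4.
Since 4 > old gcd 1, the gcd CAN increase (e.g., set N[1] = 4).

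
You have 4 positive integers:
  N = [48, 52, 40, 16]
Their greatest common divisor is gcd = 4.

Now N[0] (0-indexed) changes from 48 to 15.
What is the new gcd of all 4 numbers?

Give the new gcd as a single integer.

Answer: 1

Derivation:
Numbers: [48, 52, 40, 16], gcd = 4
Change: index 0, 48 -> 15
gcd of the OTHER numbers (without index 0): gcd([52, 40, 16]) = 4
New gcd = gcd(g_others, new_val) = gcd(4, 15) = 1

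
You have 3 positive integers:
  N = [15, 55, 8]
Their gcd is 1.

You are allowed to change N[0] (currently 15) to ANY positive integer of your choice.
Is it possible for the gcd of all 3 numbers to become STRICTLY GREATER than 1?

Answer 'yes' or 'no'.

Answer: no

Derivation:
Current gcd = 1
gcd of all OTHER numbers (without N[0]=15): gcd([55, 8]) = 1
The new gcd after any change is gcd(1, new_value).
This can be at most 1.
Since 1 = old gcd 1, the gcd can only stay the same or decrease.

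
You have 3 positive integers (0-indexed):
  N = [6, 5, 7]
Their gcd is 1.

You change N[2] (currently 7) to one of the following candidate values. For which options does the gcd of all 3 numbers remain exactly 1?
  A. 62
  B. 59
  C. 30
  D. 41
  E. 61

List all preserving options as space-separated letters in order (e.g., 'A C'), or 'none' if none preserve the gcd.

Answer: A B C D E

Derivation:
Old gcd = 1; gcd of others (without N[2]) = 1
New gcd for candidate v: gcd(1, v). Preserves old gcd iff gcd(1, v) = 1.
  Option A: v=62, gcd(1,62)=1 -> preserves
  Option B: v=59, gcd(1,59)=1 -> preserves
  Option C: v=30, gcd(1,30)=1 -> preserves
  Option D: v=41, gcd(1,41)=1 -> preserves
  Option E: v=61, gcd(1,61)=1 -> preserves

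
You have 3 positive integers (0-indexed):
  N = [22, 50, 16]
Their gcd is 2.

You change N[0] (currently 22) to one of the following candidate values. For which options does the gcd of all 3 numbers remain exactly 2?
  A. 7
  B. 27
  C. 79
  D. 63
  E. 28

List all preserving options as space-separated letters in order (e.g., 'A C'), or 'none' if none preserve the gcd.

Answer: E

Derivation:
Old gcd = 2; gcd of others (without N[0]) = 2
New gcd for candidate v: gcd(2, v). Preserves old gcd iff gcd(2, v) = 2.
  Option A: v=7, gcd(2,7)=1 -> changes
  Option B: v=27, gcd(2,27)=1 -> changes
  Option C: v=79, gcd(2,79)=1 -> changes
  Option D: v=63, gcd(2,63)=1 -> changes
  Option E: v=28, gcd(2,28)=2 -> preserves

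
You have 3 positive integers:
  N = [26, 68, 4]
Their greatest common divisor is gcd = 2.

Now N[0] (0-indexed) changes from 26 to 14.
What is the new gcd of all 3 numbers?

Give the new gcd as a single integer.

Numbers: [26, 68, 4], gcd = 2
Change: index 0, 26 -> 14
gcd of the OTHER numbers (without index 0): gcd([68, 4]) = 4
New gcd = gcd(g_others, new_val) = gcd(4, 14) = 2

Answer: 2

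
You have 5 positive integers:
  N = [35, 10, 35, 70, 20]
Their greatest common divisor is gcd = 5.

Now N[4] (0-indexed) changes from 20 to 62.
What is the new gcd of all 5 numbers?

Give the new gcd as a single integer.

Answer: 1

Derivation:
Numbers: [35, 10, 35, 70, 20], gcd = 5
Change: index 4, 20 -> 62
gcd of the OTHER numbers (without index 4): gcd([35, 10, 35, 70]) = 5
New gcd = gcd(g_others, new_val) = gcd(5, 62) = 1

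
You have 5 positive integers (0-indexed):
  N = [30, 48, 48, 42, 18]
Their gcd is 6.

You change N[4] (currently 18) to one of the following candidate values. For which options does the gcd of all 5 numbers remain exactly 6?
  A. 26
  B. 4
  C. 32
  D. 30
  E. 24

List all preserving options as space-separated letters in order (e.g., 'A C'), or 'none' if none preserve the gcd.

Old gcd = 6; gcd of others (without N[4]) = 6
New gcd for candidate v: gcd(6, v). Preserves old gcd iff gcd(6, v) = 6.
  Option A: v=26, gcd(6,26)=2 -> changes
  Option B: v=4, gcd(6,4)=2 -> changes
  Option C: v=32, gcd(6,32)=2 -> changes
  Option D: v=30, gcd(6,30)=6 -> preserves
  Option E: v=24, gcd(6,24)=6 -> preserves

Answer: D E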